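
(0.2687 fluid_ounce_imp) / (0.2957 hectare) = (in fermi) 1 fluid_ounce_imp = 2.8413063e-05 m^3, so 0.2687 fluid_ounce_imp = 0.2687 * 2.8413063e-05 = 7.6345899e-06 m^3. 1 hectare = 10000 m^2, so 0.2957 hectare = 0.2957 * 10000 = 2957 m^2. Combine: 7.6345899e-06 m^3 / 2957 m^2 = 2.5818701e-09 m. 1 fermi = 1e-15 m, so 2.5818701e-09 m = 2.5818701e-09 / 1e-15 = 2581870.1 fermi ≈ 2.582e+06 fermi (4 s.f.). Final answer: 2.582e+06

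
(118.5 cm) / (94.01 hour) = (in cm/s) 0.0003501. Check: 1 cm = 0.01 m, so 118.5 cm = 118.5 * 0.01 = 1.185 m. 1 hour = 3600 s, so 94.01 hour = 94.01 * 3600 = 338436 s. Combine: 1.185 m / 338436 s = 3.5014006e-06 m/s. 1 cm/s = 0.01 m/s, so 3.5014006e-06 m/s = 3.5014006e-06 / 0.01 = 0.00035014006 cm/s ≈ 0.0003501 cm/s (4 s.f.).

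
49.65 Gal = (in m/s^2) 0.4965. Check: 1 Gal = 0.01 m/s^2, so 49.65 Gal = 49.65 * 0.01 = 0.4965 m/s^2. Result: 0.4965 m/s^2.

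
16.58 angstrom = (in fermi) 1 angstrom = 1e-10 m, so 16.58 angstrom = 16.58 * 1e-10 = 1.658e-09 m. 1 fermi = 1e-15 m, so 1.658e-09 m = 1.658e-09 / 1e-15 = 1658000 fermi ≈ 1.658e+06 fermi (4 s.f.). Final answer: 1.658e+06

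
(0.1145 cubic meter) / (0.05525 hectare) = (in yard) 0.1145 cubic meter = 0.1145 m^3. 1 hectare = 10000 m^2, so 0.05525 hectare = 0.05525 * 10000 = 552.5 m^2. Combine: 0.1145 m^3 / 552.5 m^2 = 0.00020723982 m. 1 yard = 0.9144 m, so 0.00020723982 m = 0.00020723982 / 0.9144 = 0.00022664022 yard ≈ 0.0002266 yard (4 s.f.). Final answer: 0.0002266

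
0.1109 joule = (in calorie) 0.1109 joule = 0.1109 J. 1 calorie = 4.184 J, so 0.1109 J = 0.1109 / 4.184 = 0.026505736 calorie ≈ 0.02651 calorie (4 s.f.). Final answer: 0.02651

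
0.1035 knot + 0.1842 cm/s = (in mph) 0.1232. Check: 1 knot = 0.51444444 m/s, so 0.1035 knot = 0.1035 * 0.51444444 = 0.053245 m/s. 1 cm/s = 0.01 m/s, so 0.1842 cm/s = 0.1842 * 0.01 = 0.001842 m/s. Sum: 0.053245 + 0.001842 = 0.055087 m/s. 1 mph = 0.44704 m/s, so 0.055087 m/s = 0.055087 / 0.44704 = 0.12322611 mph ≈ 0.1232 mph (4 s.f.).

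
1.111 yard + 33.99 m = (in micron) 1 yard = 0.9144 m, so 1.111 yard = 1.111 * 0.9144 = 1.0158984 m. 33.99 m is already in m. Sum: 1.0158984 + 33.99 = 35.005898 m. 1 micron = 1e-06 m, so 35.005898 m = 35.005898 / 1e-06 = 35005898 micron ≈ 3.501e+07 micron (4 s.f.). Final answer: 3.501e+07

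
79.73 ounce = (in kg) 1 ounce = 0.028349523 kg, so 79.73 ounce = 79.73 * 0.028349523 = 2.2603075 kg. Result: 2.2603075 kg ≈ 2.26 kg (4 s.f.). Final answer: 2.26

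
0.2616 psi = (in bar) 0.01804. Check: 1 psi = 6894.7573 Pa, so 0.2616 psi = 0.2616 * 6894.7573 = 1803.6685 Pa. 1 bar = 100000 Pa, so 1803.6685 Pa = 1803.6685 / 100000 = 0.018036685 bar ≈ 0.01804 bar (4 s.f.).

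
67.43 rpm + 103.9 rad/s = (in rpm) 1060. Check: 1 rpm = 0.10471976 rad/s, so 67.43 rpm = 67.43 * 0.10471976 = 7.0612531 rad/s. 103.9 rad/s is already in rad/s. Sum: 7.0612531 + 103.9 = 110.96125 rad/s. 1 rpm = 0.10471976 rad/s, so 110.96125 rad/s = 110.96125 / 0.10471976 = 1059.6019 rpm ≈ 1060 rpm (4 s.f.).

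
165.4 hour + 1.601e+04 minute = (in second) 1 hour = 3600 s, so 165.4 hour = 165.4 * 3600 = 595440 s. 1 minute = 60 s, so 1.601e+04 minute = 1.601e+04 * 60 = 960600 s. Sum: 595440 + 960600 = 1556040 s. 1556040 s = 1556040 second ≈ 1.556e+06 second (4 s.f.). Final answer: 1.556e+06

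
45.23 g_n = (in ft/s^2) 1455. Check: 1 g_n = 9.80665 m/s^2, so 45.23 g_n = 45.23 * 9.80665 = 443.55478 m/s^2. 1 ft/s^2 = 0.3048 m/s^2, so 443.55478 m/s^2 = 443.55478 / 0.3048 = 1455.2322 ft/s^2 ≈ 1455 ft/s^2 (4 s.f.).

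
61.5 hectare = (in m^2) 1 hectare = 10000 m^2, so 61.5 hectare = 61.5 * 10000 = 615000 m^2. Result: 615000 m^2 ≈ 6.15e+05 m^2 (4 s.f.). Final answer: 6.15e+05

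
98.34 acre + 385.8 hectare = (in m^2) 4.256e+06. Check: 1 acre = 4046.8564 m^2, so 98.34 acre = 98.34 * 4046.8564 = 397967.86 m^2. 1 hectare = 10000 m^2, so 385.8 hectare = 385.8 * 10000 = 3858000 m^2. Sum: 397967.86 + 3858000 = 4255967.9 m^2. Result: 4255967.9 m^2 ≈ 4.256e+06 m^2 (4 s.f.).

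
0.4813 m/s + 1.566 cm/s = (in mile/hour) 1.112. Check: 0.4813 m/s is already in m/s. 1 cm/s = 0.01 m/s, so 1.566 cm/s = 1.566 * 0.01 = 0.01566 m/s. Sum: 0.4813 + 0.01566 = 0.49696 m/s. 1 mile/hour = 0.44704 m/s, so 0.49696 m/s = 0.49696 / 0.44704 = 1.1116679 mile/hour ≈ 1.112 mile/hour (4 s.f.).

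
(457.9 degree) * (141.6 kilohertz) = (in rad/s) 1.132e+06. Check: 1 degree = 0.017453293 rad, so 457.9 degree = 457.9 * 0.017453293 = 7.9918626 rad. 1 kilohertz = 1000 Hz, so 141.6 kilohertz = 141.6 * 1000 = 141600 Hz. Combine: 7.9918626 rad * 141600 Hz = 1131647.8 rad/s. Result: 1131647.8 rad/s ≈ 1.132e+06 rad/s (4 s.f.).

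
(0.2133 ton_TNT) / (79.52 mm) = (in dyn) 1 ton_TNT = 4.184e+09 J, so 0.2133 ton_TNT = 0.2133 * 4.184e+09 = 8.924472e+08 J. 1 mm = 0.001 m, so 79.52 mm = 79.52 * 0.001 = 0.07952 m. Combine: 8.924472e+08 J / 0.07952 m = 1.1222928e+10 N. 1 dyn = 1e-05 N, so 1.1222928e+10 N = 1.1222928e+10 / 1e-05 = 1.1222928e+15 dyn ≈ 1.122e+15 dyn (4 s.f.). Final answer: 1.122e+15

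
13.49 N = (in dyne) 1.349e+06. Check: 1 dyne = 1e-05 N, so 13.49 N = 13.49 / 1e-05 = 1349000 dyne ≈ 1.349e+06 dyne (4 s.f.).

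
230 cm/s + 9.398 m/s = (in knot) 22.74. Check: 1 cm/s = 0.01 m/s, so 230 cm/s = 230 * 0.01 = 2.3 m/s. 9.398 m/s is already in m/s. Sum: 2.3 + 9.398 = 11.698 m/s. 1 knot = 0.51444444 m/s, so 11.698 m/s = 11.698 / 0.51444444 = 22.739093 knot ≈ 22.74 knot (4 s.f.).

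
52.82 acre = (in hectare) 21.38. Check: 1 acre = 4046.8564 m^2, so 52.82 acre = 52.82 * 4046.8564 = 213754.96 m^2. 1 hectare = 10000 m^2, so 213754.96 m^2 = 213754.96 / 10000 = 21.375496 hectare ≈ 21.38 hectare (4 s.f.).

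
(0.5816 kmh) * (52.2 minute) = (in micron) 5.06e+08. Check: 1 kmh = 0.27777778 m/s, so 0.5816 kmh = 0.5816 * 0.27777778 = 0.16155556 m/s. 1 minute = 60 s, so 52.2 minute = 52.2 * 60 = 3132 s. Combine: 0.16155556 m/s * 3132 s = 505.992 m. 1 micron = 1e-06 m, so 505.992 m = 505.992 / 1e-06 = 5.05992e+08 micron ≈ 5.06e+08 micron (4 s.f.).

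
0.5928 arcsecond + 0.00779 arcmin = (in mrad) 0.00514. Check: 1 arcsecond = 4.8481368e-06 rad, so 0.5928 arcsecond = 0.5928 * 4.8481368e-06 = 2.8739755e-06 rad. 1 arcmin = 0.00029088821 rad, so 0.00779 arcmin = 0.00779 * 0.00029088821 = 2.2660191e-06 rad. Sum: 2.8739755e-06 + 2.2660191e-06 = 5.1399946e-06 rad. 1 mrad = 0.001 rad, so 5.1399946e-06 rad = 5.1399946e-06 / 0.001 = 0.0051399946 mrad ≈ 0.00514 mrad (4 s.f.).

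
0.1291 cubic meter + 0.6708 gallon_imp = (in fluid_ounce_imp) 0.1291 cubic meter = 0.1291 m^3. 1 gallon_imp = 0.00454609 m^3, so 0.6708 gallon_imp = 0.6708 * 0.00454609 = 0.0030495172 m^3. Sum: 0.1291 + 0.0030495172 = 0.13214952 m^3. 1 fluid_ounce_imp = 2.8413063e-05 m^3, so 0.13214952 m^3 = 0.13214952 / 2.8413063e-05 = 4651.0128 fluid_ounce_imp ≈ 4651 fluid_ounce_imp (4 s.f.). Final answer: 4651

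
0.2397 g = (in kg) 0.0002397. Check: 1 g = 0.001 kg, so 0.2397 g = 0.2397 * 0.001 = 0.0002397 kg. Result: 0.0002397 kg.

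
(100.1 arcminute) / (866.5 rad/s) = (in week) 1 arcminute = 0.00029088821 rad, so 100.1 arcminute = 100.1 * 0.00029088821 = 0.02911791 rad. 866.5 rad/s is already in rad/s. Combine: 0.02911791 rad / 866.5 rad/s = 3.360405e-05 s. 1 week = 604800 s, so 3.360405e-05 s = 3.360405e-05 / 604800 = 5.5562253e-11 week ≈ 5.556e-11 week (4 s.f.). Final answer: 5.556e-11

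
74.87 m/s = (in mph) 1 mph = 0.44704 m/s, so 74.87 m/s = 74.87 / 0.44704 = 167.47942 mph ≈ 167.5 mph (4 s.f.). Final answer: 167.5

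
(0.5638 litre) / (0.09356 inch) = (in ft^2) 2.554. Check: 1 litre = 0.001 m^3, so 0.5638 litre = 0.5638 * 0.001 = 0.0005638 m^3. 1 inch = 0.0254 m, so 0.09356 inch = 0.09356 * 0.0254 = 0.002376424 m. Combine: 0.0005638 m^3 / 0.002376424 m = 0.23724723 m^2. 1 ft^2 = 0.09290304 m^2, so 0.23724723 m^2 = 0.23724723 / 0.09290304 = 2.5537079 ft^2 ≈ 2.554 ft^2 (4 s.f.).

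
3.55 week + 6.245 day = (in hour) 746.3. Check: 1 week = 604800 s, so 3.55 week = 3.55 * 604800 = 2147040 s. 1 day = 86400 s, so 6.245 day = 6.245 * 86400 = 539568 s. Sum: 2147040 + 539568 = 2686608 s. 1 hour = 3600 s, so 2686608 s = 2686608 / 3600 = 746.28 hour ≈ 746.3 hour (4 s.f.).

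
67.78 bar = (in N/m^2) 1 bar = 100000 Pa, so 67.78 bar = 67.78 * 100000 = 6778000 Pa. 6778000 Pa = 6778000 N/m^2 ≈ 6.778e+06 N/m^2 (4 s.f.). Final answer: 6.778e+06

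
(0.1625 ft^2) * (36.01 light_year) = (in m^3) 1 ft^2 = 0.09290304 m^2, so 0.1625 ft^2 = 0.1625 * 0.09290304 = 0.015096744 m^2. 1 light_year = 9.4607305e+15 m, so 36.01 light_year = 36.01 * 9.4607305e+15 = 3.406809e+17 m. Combine: 0.015096744 m^2 * 3.406809e+17 m = 5.1431724e+15 m^3. Result: 5.1431724e+15 m^3 ≈ 5.143e+15 m^3 (4 s.f.). Final answer: 5.143e+15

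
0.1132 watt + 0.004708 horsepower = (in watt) 0.1132 watt = 0.1132 W. 1 horsepower = 745.69987 W, so 0.004708 horsepower = 0.004708 * 745.69987 = 3.510755 W. Sum: 0.1132 + 3.510755 = 3.623955 W. 3.623955 W = 3.623955 watt ≈ 3.624 watt (4 s.f.). Final answer: 3.624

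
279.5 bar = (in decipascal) 1 bar = 100000 Pa, so 279.5 bar = 279.5 * 100000 = 27950000 Pa. 1 decipascal = 0.1 Pa, so 27950000 Pa = 27950000 / 0.1 = 2.795e+08 decipascal. Final answer: 2.795e+08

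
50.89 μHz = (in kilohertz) 5.089e-08. Check: 1 μHz = 1e-06 Hz, so 50.89 μHz = 50.89 * 1e-06 = 5.089e-05 Hz. 1 kilohertz = 1000 Hz, so 5.089e-05 Hz = 5.089e-05 / 1000 = 5.089e-08 kilohertz.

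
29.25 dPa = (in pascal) 1 dPa = 0.1 Pa, so 29.25 dPa = 29.25 * 0.1 = 2.925 Pa. 2.925 Pa = 2.925 pascal. Final answer: 2.925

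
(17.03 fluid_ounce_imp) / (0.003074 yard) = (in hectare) 1.721e-05. Check: 1 fluid_ounce_imp = 2.8413063e-05 m^3, so 17.03 fluid_ounce_imp = 17.03 * 2.8413063e-05 = 0.00048387445 m^3. 1 yard = 0.9144 m, so 0.003074 yard = 0.003074 * 0.9144 = 0.0028108656 m. Combine: 0.00048387445 m^3 / 0.0028108656 m = 0.17214429 m^2. 1 hectare = 10000 m^2, so 0.17214429 m^2 = 0.17214429 / 10000 = 1.7214429e-05 hectare ≈ 1.721e-05 hectare (4 s.f.).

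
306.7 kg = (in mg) 1 mg = 1e-06 kg, so 306.7 kg = 306.7 / 1e-06 = 3.067e+08 mg. Final answer: 3.067e+08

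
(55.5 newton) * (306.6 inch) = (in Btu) 0.4097. Check: 55.5 newton = 55.5 N. 1 inch = 0.0254 m, so 306.6 inch = 306.6 * 0.0254 = 7.78764 m. Combine: 55.5 N * 7.78764 m = 432.21402 J. 1 Btu = 1055.0559 J, so 432.21402 J = 432.21402 / 1055.0559 = 0.40965985 Btu ≈ 0.4097 Btu (4 s.f.).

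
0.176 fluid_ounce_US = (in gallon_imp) 1 fluid_ounce_US = 2.957353e-05 m^3, so 0.176 fluid_ounce_US = 0.176 * 2.957353e-05 = 5.2049412e-06 m^3. 1 gallon_imp = 0.00454609 m^3, so 5.2049412e-06 m^3 = 5.2049412e-06 / 0.00454609 = 0.001144927 gallon_imp ≈ 0.001145 gallon_imp (4 s.f.). Final answer: 0.001145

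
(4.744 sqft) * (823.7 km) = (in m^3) 1 sqft = 0.09290304 m^2, so 4.744 sqft = 4.744 * 0.09290304 = 0.44073202 m^2. 1 km = 1000 m, so 823.7 km = 823.7 * 1000 = 823700 m. Combine: 0.44073202 m^2 * 823700 m = 363030.97 m^3. Result: 363030.97 m^3 ≈ 3.63e+05 m^3 (4 s.f.). Final answer: 3.63e+05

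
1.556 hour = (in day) 0.06483. Check: 1 hour = 3600 s, so 1.556 hour = 1.556 * 3600 = 5601.6 s. 1 day = 86400 s, so 5601.6 s = 5601.6 / 86400 = 0.064833333 day ≈ 0.06483 day (4 s.f.).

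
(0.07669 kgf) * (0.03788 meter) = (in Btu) 2.7e-05. Check: 1 kgf = 9.80665 N, so 0.07669 kgf = 0.07669 * 9.80665 = 0.75207199 N. 0.03788 meter = 0.03788 m. Combine: 0.75207199 N * 0.03788 m = 0.028488487 J. 1 Btu = 1055.0559 J, so 0.028488487 J = 0.028488487 / 1055.0559 = 2.7001876e-05 Btu ≈ 2.7e-05 Btu (4 s.f.).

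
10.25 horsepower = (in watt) 7643. Check: 1 horsepower = 745.69987 W, so 10.25 horsepower = 10.25 * 745.69987 = 7643.4237 W. 7643.4237 W = 7643.4237 watt ≈ 7643 watt (4 s.f.).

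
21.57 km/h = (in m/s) 5.992. Check: 1 km/h = 0.27777778 m/s, so 21.57 km/h = 21.57 * 0.27777778 = 5.9916667 m/s. Result: 5.9916667 m/s ≈ 5.992 m/s (4 s.f.).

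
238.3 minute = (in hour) 1 minute = 60 s, so 238.3 minute = 238.3 * 60 = 14298 s. 1 hour = 3600 s, so 14298 s = 14298 / 3600 = 3.9716667 hour ≈ 3.972 hour (4 s.f.). Final answer: 3.972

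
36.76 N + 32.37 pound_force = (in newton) 36.76 N is already in N. 1 pound_force = 4.4482216 N, so 32.37 pound_force = 32.37 * 4.4482216 = 143.98893 N. Sum: 36.76 + 143.98893 = 180.74893 N. 180.74893 N = 180.74893 newton ≈ 180.7 newton (4 s.f.). Final answer: 180.7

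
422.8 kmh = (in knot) 228.3. Check: 1 kmh = 0.27777778 m/s, so 422.8 kmh = 422.8 * 0.27777778 = 117.44444 m/s. 1 knot = 0.51444444 m/s, so 117.44444 m/s = 117.44444 / 0.51444444 = 228.29374 knot ≈ 228.3 knot (4 s.f.).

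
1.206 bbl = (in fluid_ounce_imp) 1 bbl = 0.15898729 m^3, so 1.206 bbl = 1.206 * 0.15898729 = 0.19173868 m^3. 1 fluid_ounce_imp = 2.8413063e-05 m^3, so 0.19173868 m^3 = 0.19173868 / 2.8413063e-05 = 6748.258 fluid_ounce_imp ≈ 6748 fluid_ounce_imp (4 s.f.). Final answer: 6748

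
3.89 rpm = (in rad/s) 1 rpm = 0.10471976 rad/s, so 3.89 rpm = 3.89 * 0.10471976 = 0.40735985 rad/s. Result: 0.40735985 rad/s ≈ 0.4074 rad/s (4 s.f.). Final answer: 0.4074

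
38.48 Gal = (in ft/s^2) 1.262. Check: 1 Gal = 0.01 m/s^2, so 38.48 Gal = 38.48 * 0.01 = 0.3848 m/s^2. 1 ft/s^2 = 0.3048 m/s^2, so 0.3848 m/s^2 = 0.3848 / 0.3048 = 1.2624672 ft/s^2 ≈ 1.262 ft/s^2 (4 s.f.).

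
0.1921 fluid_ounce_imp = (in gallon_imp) 0.001201. Check: 1 fluid_ounce_imp = 2.8413063e-05 m^3, so 0.1921 fluid_ounce_imp = 0.1921 * 2.8413063e-05 = 5.4581493e-06 m^3. 1 gallon_imp = 0.00454609 m^3, so 5.4581493e-06 m^3 = 5.4581493e-06 / 0.00454609 = 0.001200625 gallon_imp ≈ 0.001201 gallon_imp (4 s.f.).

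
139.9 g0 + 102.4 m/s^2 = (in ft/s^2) 1 g0 = 9.80665 m/s^2, so 139.9 g0 = 139.9 * 9.80665 = 1371.9503 m/s^2. 102.4 m/s^2 is already in m/s^2. Sum: 1371.9503 + 102.4 = 1474.3503 m/s^2. 1 ft/s^2 = 0.3048 m/s^2, so 1474.3503 m/s^2 = 1474.3503 / 0.3048 = 4837.1074 ft/s^2 ≈ 4837 ft/s^2 (4 s.f.). Final answer: 4837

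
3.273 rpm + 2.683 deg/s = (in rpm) 3.72. Check: 1 rpm = 0.10471976 rad/s, so 3.273 rpm = 3.273 * 0.10471976 = 0.34274776 rad/s. 1 deg/s = 0.017453293 rad/s, so 2.683 deg/s = 2.683 * 0.017453293 = 0.046827184 rad/s. Sum: 0.34274776 + 0.046827184 = 0.38957494 rad/s. 1 rpm = 0.10471976 rad/s, so 0.38957494 rad/s = 0.38957494 / 0.10471976 = 3.7201667 rpm ≈ 3.72 rpm (4 s.f.).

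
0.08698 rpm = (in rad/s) 1 rpm = 0.10471976 rad/s, so 0.08698 rpm = 0.08698 * 0.10471976 = 0.0091085243 rad/s. Result: 0.0091085243 rad/s ≈ 0.009109 rad/s (4 s.f.). Final answer: 0.009109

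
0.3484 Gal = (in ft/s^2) 0.01143. Check: 1 Gal = 0.01 m/s^2, so 0.3484 Gal = 0.3484 * 0.01 = 0.003484 m/s^2. 1 ft/s^2 = 0.3048 m/s^2, so 0.003484 m/s^2 = 0.003484 / 0.3048 = 0.011430446 ft/s^2 ≈ 0.01143 ft/s^2 (4 s.f.).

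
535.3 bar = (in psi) 7764. Check: 1 bar = 100000 Pa, so 535.3 bar = 535.3 * 100000 = 53530000 Pa. 1 psi = 6894.7573 Pa, so 53530000 Pa = 53530000 / 6894.7573 = 7763.8701 psi ≈ 7764 psi (4 s.f.).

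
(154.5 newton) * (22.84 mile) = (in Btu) 154.5 newton = 154.5 N. 1 mile = 1609.344 m, so 22.84 mile = 22.84 * 1609.344 = 36757.417 m. Combine: 154.5 N * 36757.417 m = 5679020.9 J. 1 Btu = 1055.0559 J, so 5679020.9 J = 5679020.9 / 1055.0559 = 5382.6733 Btu ≈ 5383 Btu (4 s.f.). Final answer: 5383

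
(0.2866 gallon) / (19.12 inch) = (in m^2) 1 gallon = 0.0037854118 m^3, so 0.2866 gallon = 0.2866 * 0.0037854118 = 0.001084899 m^3. 1 inch = 0.0254 m, so 19.12 inch = 19.12 * 0.0254 = 0.485648 m. Combine: 0.001084899 m^3 / 0.485648 m = 0.0022339205 m^2. Result: 0.0022339205 m^2 ≈ 0.002234 m^2 (4 s.f.). Final answer: 0.002234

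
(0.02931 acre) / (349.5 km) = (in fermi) 3.394e+11. Check: 1 acre = 4046.8564 m^2, so 0.02931 acre = 0.02931 * 4046.8564 = 118.61336 m^2. 1 km = 1000 m, so 349.5 km = 349.5 * 1000 = 349500 m. Combine: 118.61336 m^2 / 349500 m = 0.00033938015 m. 1 fermi = 1e-15 m, so 0.00033938015 m = 0.00033938015 / 1e-15 = 3.3938015e+11 fermi ≈ 3.394e+11 fermi (4 s.f.).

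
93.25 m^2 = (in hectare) 0.009325. Check: 1 hectare = 10000 m^2, so 93.25 m^2 = 93.25 / 10000 = 0.009325 hectare.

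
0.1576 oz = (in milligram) 4468. Check: 1 oz = 0.028349523 kg, so 0.1576 oz = 0.1576 * 0.028349523 = 0.0044678848 kg. 1 milligram = 1e-06 kg, so 0.0044678848 kg = 0.0044678848 / 1e-06 = 4467.8848 milligram ≈ 4468 milligram (4 s.f.).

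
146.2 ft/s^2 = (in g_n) 4.544. Check: 1 ft/s^2 = 0.3048 m/s^2, so 146.2 ft/s^2 = 146.2 * 0.3048 = 44.56176 m/s^2. 1 g_n = 9.80665 m/s^2, so 44.56176 m/s^2 = 44.56176 / 9.80665 = 4.5440349 g_n ≈ 4.544 g_n (4 s.f.).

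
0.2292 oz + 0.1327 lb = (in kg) 0.06669. Check: 1 oz = 0.028349523 kg, so 0.2292 oz = 0.2292 * 0.028349523 = 0.0064977107 kg. 1 lb = 0.45359237 kg, so 0.1327 lb = 0.1327 * 0.45359237 = 0.060191707 kg. Sum: 0.0064977107 + 0.060191707 = 0.066689418 kg. Result: 0.066689418 kg ≈ 0.06669 kg (4 s.f.).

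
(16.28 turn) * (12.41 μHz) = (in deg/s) 0.07273. Check: 1 turn = 6.2831853 rad, so 16.28 turn = 16.28 * 6.2831853 = 102.29026 rad. 1 μHz = 1e-06 Hz, so 12.41 μHz = 12.41 * 1e-06 = 1.241e-05 Hz. Combine: 102.29026 rad * 1.241e-05 Hz = 0.0012694221 rad/s. 1 deg/s = 0.017453293 rad/s, so 0.0012694221 rad/s = 0.0012694221 / 0.017453293 = 0.072732528 deg/s ≈ 0.07273 deg/s (4 s.f.).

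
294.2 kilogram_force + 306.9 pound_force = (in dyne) 1 kilogram_force = 9.80665 N, so 294.2 kilogram_force = 294.2 * 9.80665 = 2885.1164 N. 1 pound_force = 4.4482216 N, so 306.9 pound_force = 306.9 * 4.4482216 = 1365.1592 N. Sum: 2885.1164 + 1365.1592 = 4250.2756 N. 1 dyne = 1e-05 N, so 4250.2756 N = 4250.2756 / 1e-05 = 4.2502756e+08 dyne ≈ 4.25e+08 dyne (4 s.f.). Final answer: 4.25e+08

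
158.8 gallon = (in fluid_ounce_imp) 1 gallon = 0.0037854118 m^3, so 158.8 gallon = 158.8 * 0.0037854118 = 0.60112339 m^3. 1 fluid_ounce_imp = 2.8413063e-05 m^3, so 0.60112339 m^3 = 0.60112339 / 2.8413063e-05 = 21156.586 fluid_ounce_imp ≈ 2.116e+04 fluid_ounce_imp (4 s.f.). Final answer: 2.116e+04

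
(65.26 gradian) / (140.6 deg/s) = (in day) 1 gradian = 0.015707963 rad, so 65.26 gradian = 65.26 * 0.015707963 = 1.0251017 rad. 1 deg/s = 0.017453293 rad/s, so 140.6 deg/s = 140.6 * 0.017453293 = 2.4539329 rad/s. Combine: 1.0251017 rad / 2.4539329 rad/s = 0.41773826 s. 1 day = 86400 s, so 0.41773826 s = 0.41773826 / 86400 = 4.8349336e-06 day ≈ 4.835e-06 day (4 s.f.). Final answer: 4.835e-06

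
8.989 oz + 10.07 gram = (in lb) 1 oz = 0.028349523 kg, so 8.989 oz = 8.989 * 0.028349523 = 0.25483386 kg. 1 gram = 0.001 kg, so 10.07 gram = 10.07 * 0.001 = 0.01007 kg. Sum: 0.25483386 + 0.01007 = 0.26490386 kg. 1 lb = 0.45359237 kg, so 0.26490386 kg = 0.26490386 / 0.45359237 = 0.58401305 lb ≈ 0.584 lb (4 s.f.). Final answer: 0.584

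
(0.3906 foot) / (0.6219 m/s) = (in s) 1 foot = 0.3048 m, so 0.3906 foot = 0.3906 * 0.3048 = 0.11905488 m. 0.6219 m/s is already in m/s. Combine: 0.11905488 m / 0.6219 m/s = 0.19143734 s. Result: 0.19143734 s ≈ 0.1914 s (4 s.f.). Final answer: 0.1914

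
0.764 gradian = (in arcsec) 2475. Check: 1 gradian = 0.015707963 rad, so 0.764 gradian = 0.764 * 0.015707963 = 0.012000884 rad. 1 arcsec = 4.8481368e-06 rad, so 0.012000884 rad = 0.012000884 / 4.8481368e-06 = 2475.36 arcsec ≈ 2475 arcsec (4 s.f.).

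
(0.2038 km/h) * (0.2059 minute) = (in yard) 0.7648. Check: 1 km/h = 0.27777778 m/s, so 0.2038 km/h = 0.2038 * 0.27777778 = 0.056611111 m/s. 1 minute = 60 s, so 0.2059 minute = 0.2059 * 60 = 12.354 s. Combine: 0.056611111 m/s * 12.354 s = 0.69937367 m. 1 yard = 0.9144 m, so 0.69937367 m = 0.69937367 / 0.9144 = 0.76484434 yard ≈ 0.7648 yard (4 s.f.).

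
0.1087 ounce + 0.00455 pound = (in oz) 1 ounce = 0.028349523 kg, so 0.1087 ounce = 0.1087 * 0.028349523 = 0.0030815932 kg. 1 pound = 0.45359237 kg, so 0.00455 pound = 0.00455 * 0.45359237 = 0.0020638453 kg. Sum: 0.0030815932 + 0.0020638453 = 0.0051454384 kg. 1 oz = 0.028349523 kg, so 0.0051454384 kg = 0.0051454384 / 0.028349523 = 0.1815 oz. Final answer: 0.1815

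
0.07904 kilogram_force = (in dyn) 7.751e+04. Check: 1 kilogram_force = 9.80665 N, so 0.07904 kilogram_force = 0.07904 * 9.80665 = 0.77511762 N. 1 dyn = 1e-05 N, so 0.77511762 N = 0.77511762 / 1e-05 = 77511.762 dyn ≈ 7.751e+04 dyn (4 s.f.).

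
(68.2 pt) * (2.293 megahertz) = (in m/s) 1 pt = 0.00035277778 m, so 68.2 pt = 68.2 * 0.00035277778 = 0.024059444 m. 1 megahertz = 1000000 Hz, so 2.293 megahertz = 2.293 * 1000000 = 2293000 Hz. Combine: 0.024059444 m * 2293000 Hz = 55168.306 m/s. Result: 55168.306 m/s ≈ 5.517e+04 m/s (4 s.f.). Final answer: 5.517e+04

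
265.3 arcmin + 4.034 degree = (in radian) 0.1476. Check: 1 arcmin = 0.00029088821 rad, so 265.3 arcmin = 265.3 * 0.00029088821 = 0.077172642 rad. 1 degree = 0.017453293 rad, so 4.034 degree = 4.034 * 0.017453293 = 0.070406582 rad. Sum: 0.077172642 + 0.070406582 = 0.14757922 rad. 0.14757922 rad = 0.14757922 radian ≈ 0.1476 radian (4 s.f.).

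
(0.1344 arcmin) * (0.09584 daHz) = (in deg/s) 1 arcmin = 0.00029088821 rad, so 0.1344 arcmin = 0.1344 * 0.00029088821 = 3.9095375e-05 rad. 1 daHz = 10 Hz, so 0.09584 daHz = 0.09584 * 10 = 0.9584 Hz. Combine: 3.9095375e-05 rad * 0.9584 Hz = 3.7469008e-05 rad/s. 1 deg/s = 0.017453293 rad/s, so 3.7469008e-05 rad/s = 3.7469008e-05 / 0.017453293 = 0.002146816 deg/s ≈ 0.002147 deg/s (4 s.f.). Final answer: 0.002147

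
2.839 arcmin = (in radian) 1 arcmin = 0.00029088821 rad, so 2.839 arcmin = 2.839 * 0.00029088821 = 0.00082583162 rad. 0.00082583162 rad = 0.00082583162 radian ≈ 0.0008258 radian (4 s.f.). Final answer: 0.0008258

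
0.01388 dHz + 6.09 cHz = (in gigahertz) 6.229e-11. Check: 1 dHz = 0.1 Hz, so 0.01388 dHz = 0.01388 * 0.1 = 0.001388 Hz. 1 cHz = 0.01 Hz, so 6.09 cHz = 6.09 * 0.01 = 0.0609 Hz. Sum: 0.001388 + 0.0609 = 0.062288 Hz. 1 gigahertz = 1e+09 Hz, so 0.062288 Hz = 0.062288 / 1e+09 = 6.2288e-11 gigahertz ≈ 6.229e-11 gigahertz (4 s.f.).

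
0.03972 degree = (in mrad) 1 degree = 0.017453293 rad, so 0.03972 degree = 0.03972 * 0.017453293 = 0.00069324478 rad. 1 mrad = 0.001 rad, so 0.00069324478 rad = 0.00069324478 / 0.001 = 0.69324478 mrad ≈ 0.6932 mrad (4 s.f.). Final answer: 0.6932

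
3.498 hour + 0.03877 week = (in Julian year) 0.001142. Check: 1 hour = 3600 s, so 3.498 hour = 3.498 * 3600 = 12592.8 s. 1 week = 604800 s, so 0.03877 week = 0.03877 * 604800 = 23448.096 s. Sum: 12592.8 + 23448.096 = 36040.896 s. 1 Julian year = 31557600 s, so 36040.896 s = 36040.896 / 31557600 = 0.0011420671 Julian year ≈ 0.001142 Julian year (4 s.f.).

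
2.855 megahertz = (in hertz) 2.855e+06. Check: 1 megahertz = 1000000 Hz, so 2.855 megahertz = 2.855 * 1000000 = 2855000 Hz. 2855000 Hz = 2855000 hertz ≈ 2.855e+06 hertz (4 s.f.).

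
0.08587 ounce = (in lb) 1 ounce = 0.028349523 kg, so 0.08587 ounce = 0.08587 * 0.028349523 = 0.0024343736 kg. 1 lb = 0.45359237 kg, so 0.0024343736 kg = 0.0024343736 / 0.45359237 = 0.005366875 lb ≈ 0.005367 lb (4 s.f.). Final answer: 0.005367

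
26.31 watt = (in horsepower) 26.31 watt = 26.31 W. 1 horsepower = 745.69987 W, so 26.31 W = 26.31 / 745.69987 = 0.035282291 horsepower ≈ 0.03528 horsepower (4 s.f.). Final answer: 0.03528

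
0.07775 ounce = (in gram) 1 ounce = 0.028349523 kg, so 0.07775 ounce = 0.07775 * 0.028349523 = 0.0022041754 kg. 1 gram = 0.001 kg, so 0.0022041754 kg = 0.0022041754 / 0.001 = 2.2041754 gram ≈ 2.204 gram (4 s.f.). Final answer: 2.204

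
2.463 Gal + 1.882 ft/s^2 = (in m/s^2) 1 Gal = 0.01 m/s^2, so 2.463 Gal = 2.463 * 0.01 = 0.02463 m/s^2. 1 ft/s^2 = 0.3048 m/s^2, so 1.882 ft/s^2 = 1.882 * 0.3048 = 0.5736336 m/s^2. Sum: 0.02463 + 0.5736336 = 0.5982636 m/s^2. Result: 0.5982636 m/s^2 ≈ 0.5983 m/s^2 (4 s.f.). Final answer: 0.5983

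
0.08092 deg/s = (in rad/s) 1 deg/s = 0.017453293 rad/s, so 0.08092 deg/s = 0.08092 * 0.017453293 = 0.0014123204 rad/s. Result: 0.0014123204 rad/s ≈ 0.001412 rad/s (4 s.f.). Final answer: 0.001412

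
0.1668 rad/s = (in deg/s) 9.557. Check: 1 deg/s = 0.017453293 rad/s, so 0.1668 rad/s = 0.1668 / 0.017453293 = 9.556936 deg/s ≈ 9.557 deg/s (4 s.f.).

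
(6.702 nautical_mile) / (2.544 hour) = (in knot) 2.634. Check: 1 nautical_mile = 1852 m, so 6.702 nautical_mile = 6.702 * 1852 = 12412.104 m. 1 hour = 3600 s, so 2.544 hour = 2.544 * 3600 = 9158.4 s. Combine: 12412.104 m / 9158.4 s = 1.3552699 m/s. 1 knot = 0.51444444 m/s, so 1.3552699 m/s = 1.3552699 / 0.51444444 = 2.634434 knot ≈ 2.634 knot (4 s.f.).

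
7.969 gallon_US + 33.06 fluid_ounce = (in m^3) 1 gallon_US = 0.0037854118 m^3, so 7.969 gallon_US = 7.969 * 0.0037854118 = 0.030165947 m^3. 1 fluid_ounce = 2.957353e-05 m^3, so 33.06 fluid_ounce = 33.06 * 2.957353e-05 = 0.00097770089 m^3. Sum: 0.030165947 + 0.00097770089 = 0.031143647 m^3. Result: 0.031143647 m^3 ≈ 0.03114 m^3 (4 s.f.). Final answer: 0.03114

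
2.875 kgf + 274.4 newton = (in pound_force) 68.03. Check: 1 kgf = 9.80665 N, so 2.875 kgf = 2.875 * 9.80665 = 28.194119 N. 274.4 newton = 274.4 N. Sum: 28.194119 + 274.4 = 302.59412 N. 1 pound_force = 4.4482216 N, so 302.59412 N = 302.59412 / 4.4482216 = 68.025864 pound_force ≈ 68.03 pound_force (4 s.f.).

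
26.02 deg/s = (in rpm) 1 deg/s = 0.017453293 rad/s, so 26.02 deg/s = 26.02 * 0.017453293 = 0.45413467 rad/s. 1 rpm = 0.10471976 rad/s, so 0.45413467 rad/s = 0.45413467 / 0.10471976 = 4.3366667 rpm ≈ 4.337 rpm (4 s.f.). Final answer: 4.337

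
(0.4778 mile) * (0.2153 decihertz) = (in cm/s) 1656. Check: 1 mile = 1609.344 m, so 0.4778 mile = 0.4778 * 1609.344 = 768.94456 m. 1 decihertz = 0.1 Hz, so 0.2153 decihertz = 0.2153 * 0.1 = 0.02153 Hz. Combine: 768.94456 m * 0.02153 Hz = 16.555376 m/s. 1 cm/s = 0.01 m/s, so 16.555376 m/s = 16.555376 / 0.01 = 1655.5376 cm/s ≈ 1656 cm/s (4 s.f.).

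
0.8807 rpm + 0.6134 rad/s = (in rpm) 6.738. Check: 1 rpm = 0.10471976 rad/s, so 0.8807 rpm = 0.8807 * 0.10471976 = 0.092226688 rad/s. 0.6134 rad/s is already in rad/s. Sum: 0.092226688 + 0.6134 = 0.70562669 rad/s. 1 rpm = 0.10471976 rad/s, so 0.70562669 rad/s = 0.70562669 / 0.10471976 = 6.7382385 rpm ≈ 6.738 rpm (4 s.f.).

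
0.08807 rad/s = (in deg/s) 1 deg/s = 0.017453293 rad/s, so 0.08807 rad/s = 0.08807 / 0.017453293 = 5.0460393 deg/s ≈ 5.046 deg/s (4 s.f.). Final answer: 5.046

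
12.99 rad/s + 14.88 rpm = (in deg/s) 833.6. Check: 12.99 rad/s is already in rad/s. 1 rpm = 0.10471976 rad/s, so 14.88 rpm = 14.88 * 0.10471976 = 1.55823 rad/s. Sum: 12.99 + 1.55823 = 14.54823 rad/s. 1 deg/s = 0.017453293 rad/s, so 14.54823 rad/s = 14.54823 / 0.017453293 = 833.55218 deg/s ≈ 833.6 deg/s (4 s.f.).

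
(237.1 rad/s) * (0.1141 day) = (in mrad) 2.337e+09. Check: 237.1 rad/s is already in rad/s. 1 day = 86400 s, so 0.1141 day = 0.1141 * 86400 = 9858.24 s. Combine: 237.1 rad/s * 9858.24 s = 2337388.7 rad. 1 mrad = 0.001 rad, so 2337388.7 rad = 2337388.7 / 0.001 = 2.3373887e+09 mrad ≈ 2.337e+09 mrad (4 s.f.).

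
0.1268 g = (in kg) 0.0001268. Check: 1 g = 0.001 kg, so 0.1268 g = 0.1268 * 0.001 = 0.0001268 kg. Result: 0.0001268 kg.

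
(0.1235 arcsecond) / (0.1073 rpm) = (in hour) 1 arcsecond = 4.8481368e-06 rad, so 0.1235 arcsecond = 0.1235 * 4.8481368e-06 = 5.987449e-07 rad. 1 rpm = 0.10471976 rad/s, so 0.1073 rpm = 0.1073 * 0.10471976 = 0.01123643 rad/s. Combine: 5.987449e-07 rad / 0.01123643 rad/s = 5.3286045e-05 s. 1 hour = 3600 s, so 5.3286045e-05 s = 5.3286045e-05 / 3600 = 1.4801679e-08 hour ≈ 1.48e-08 hour (4 s.f.). Final answer: 1.48e-08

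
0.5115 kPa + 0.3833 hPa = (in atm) 1 kPa = 1000 Pa, so 0.5115 kPa = 0.5115 * 1000 = 511.5 Pa. 1 hPa = 100 Pa, so 0.3833 hPa = 0.3833 * 100 = 38.33 Pa. Sum: 511.5 + 38.33 = 549.83 Pa. 1 atm = 101325 Pa, so 549.83 Pa = 549.83 / 101325 = 0.0054264002 atm ≈ 0.005426 atm (4 s.f.). Final answer: 0.005426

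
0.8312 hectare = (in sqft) 1 hectare = 10000 m^2, so 0.8312 hectare = 0.8312 * 10000 = 8312 m^2. 1 sqft = 0.09290304 m^2, so 8312 m^2 = 8312 / 0.09290304 = 89469.623 sqft ≈ 8.947e+04 sqft (4 s.f.). Final answer: 8.947e+04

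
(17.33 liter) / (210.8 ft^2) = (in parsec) 1 liter = 0.001 m^3, so 17.33 liter = 17.33 * 0.001 = 0.01733 m^3. 1 ft^2 = 0.09290304 m^2, so 210.8 ft^2 = 210.8 * 0.09290304 = 19.583961 m^2. Combine: 0.01733 m^3 / 19.583961 m^2 = 0.00088490782 m. 1 parsec = 3.0856776e+16 m, so 0.00088490782 m = 0.00088490782 / 3.0856776e+16 = 2.8677909e-20 parsec ≈ 2.868e-20 parsec (4 s.f.). Final answer: 2.868e-20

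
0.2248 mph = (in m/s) 0.1005. Check: 1 mph = 0.44704 m/s, so 0.2248 mph = 0.2248 * 0.44704 = 0.10049459 m/s. Result: 0.10049459 m/s ≈ 0.1005 m/s (4 s.f.).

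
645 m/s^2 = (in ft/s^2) 2116. Check: 1 ft/s^2 = 0.3048 m/s^2, so 645 m/s^2 = 645 / 0.3048 = 2116.1417 ft/s^2 ≈ 2116 ft/s^2 (4 s.f.).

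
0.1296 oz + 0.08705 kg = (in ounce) 1 oz = 0.028349523 kg, so 0.1296 oz = 0.1296 * 0.028349523 = 0.0036740982 kg. 0.08705 kg is already in kg. Sum: 0.0036740982 + 0.08705 = 0.090724098 kg. 1 ounce = 0.028349523 kg, so 0.090724098 kg = 0.090724098 / 0.028349523 = 3.2001984 ounce ≈ 3.2 ounce (4 s.f.). Final answer: 3.2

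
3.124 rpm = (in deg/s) 18.74. Check: 1 rpm = 0.10471976 rad/s, so 3.124 rpm = 3.124 * 0.10471976 = 0.32714451 rad/s. 1 deg/s = 0.017453293 rad/s, so 0.32714451 rad/s = 0.32714451 / 0.017453293 = 18.744 deg/s ≈ 18.74 deg/s (4 s.f.).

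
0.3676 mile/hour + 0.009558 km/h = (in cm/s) 1 mile/hour = 0.44704 m/s, so 0.3676 mile/hour = 0.3676 * 0.44704 = 0.1643319 m/s. 1 km/h = 0.27777778 m/s, so 0.009558 km/h = 0.009558 * 0.27777778 = 0.002655 m/s. Sum: 0.1643319 + 0.002655 = 0.1669869 m/s. 1 cm/s = 0.01 m/s, so 0.1669869 m/s = 0.1669869 / 0.01 = 16.69869 cm/s ≈ 16.7 cm/s (4 s.f.). Final answer: 16.7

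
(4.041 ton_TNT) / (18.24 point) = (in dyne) 1 ton_TNT = 4.184e+09 J, so 4.041 ton_TNT = 4.041 * 4.184e+09 = 1.6907544e+10 J. 1 point = 0.00035277778 m, so 18.24 point = 18.24 * 0.00035277778 = 0.0064346667 m. Combine: 1.6907544e+10 J / 0.0064346667 m = 2.6275711e+12 N. 1 dyne = 1e-05 N, so 2.6275711e+12 N = 2.6275711e+12 / 1e-05 = 2.6275711e+17 dyne ≈ 2.628e+17 dyne (4 s.f.). Final answer: 2.628e+17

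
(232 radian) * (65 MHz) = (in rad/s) 232 radian = 232 rad. 1 MHz = 1000000 Hz, so 65 MHz = 65 * 1000000 = 65000000 Hz. Combine: 232 rad * 65000000 Hz = 1.508e+10 rad/s. Result: 1.508e+10 rad/s. Final answer: 1.508e+10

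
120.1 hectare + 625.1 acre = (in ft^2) 1 hectare = 10000 m^2, so 120.1 hectare = 120.1 * 10000 = 1201000 m^2. 1 acre = 4046.8564 m^2, so 625.1 acre = 625.1 * 4046.8564 = 2529689.9 m^2. Sum: 1201000 + 2529689.9 = 3730689.9 m^2. 1 ft^2 = 0.09290304 m^2, so 3730689.9 m^2 = 3730689.9 / 0.09290304 = 40156812 ft^2 ≈ 4.016e+07 ft^2 (4 s.f.). Final answer: 4.016e+07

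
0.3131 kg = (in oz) 11.04. Check: 1 oz = 0.028349523 kg, so 0.3131 kg = 0.3131 / 0.028349523 = 11.044277 oz ≈ 11.04 oz (4 s.f.).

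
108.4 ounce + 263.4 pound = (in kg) 122.5. Check: 1 ounce = 0.028349523 kg, so 108.4 ounce = 108.4 * 0.028349523 = 3.0730883 kg. 1 pound = 0.45359237 kg, so 263.4 pound = 263.4 * 0.45359237 = 119.47623 kg. Sum: 3.0730883 + 119.47623 = 122.54932 kg. Result: 122.54932 kg ≈ 122.5 kg (4 s.f.).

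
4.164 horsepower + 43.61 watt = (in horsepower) 4.222. Check: 1 horsepower = 745.69987 W, so 4.164 horsepower = 4.164 * 745.69987 = 3105.0943 W. 43.61 watt = 43.61 W. Sum: 3105.0943 + 43.61 = 3148.7043 W. 1 horsepower = 745.69987 W, so 3148.7043 W = 3148.7043 / 745.69987 = 4.222482 horsepower ≈ 4.222 horsepower (4 s.f.).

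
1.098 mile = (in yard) 1932. Check: 1 mile = 1609.344 m, so 1.098 mile = 1.098 * 1609.344 = 1767.0597 m. 1 yard = 0.9144 m, so 1767.0597 m = 1767.0597 / 0.9144 = 1932.48 yard ≈ 1932 yard (4 s.f.).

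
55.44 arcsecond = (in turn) 1 arcsecond = 4.8481368e-06 rad, so 55.44 arcsecond = 55.44 * 4.8481368e-06 = 0.0002687807 rad. 1 turn = 6.2831853 rad, so 0.0002687807 rad = 0.0002687807 / 6.2831853 = 4.2777778e-05 turn ≈ 4.278e-05 turn (4 s.f.). Final answer: 4.278e-05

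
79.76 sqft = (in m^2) 1 sqft = 0.09290304 m^2, so 79.76 sqft = 79.76 * 0.09290304 = 7.4099465 m^2. Result: 7.4099465 m^2 ≈ 7.41 m^2 (4 s.f.). Final answer: 7.41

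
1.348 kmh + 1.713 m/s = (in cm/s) 1 kmh = 0.27777778 m/s, so 1.348 kmh = 1.348 * 0.27777778 = 0.37444444 m/s. 1.713 m/s is already in m/s. Sum: 0.37444444 + 1.713 = 2.0874444 m/s. 1 cm/s = 0.01 m/s, so 2.0874444 m/s = 2.0874444 / 0.01 = 208.74444 cm/s ≈ 208.7 cm/s (4 s.f.). Final answer: 208.7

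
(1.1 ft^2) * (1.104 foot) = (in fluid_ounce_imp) 1210. Check: 1 ft^2 = 0.09290304 m^2, so 1.1 ft^2 = 1.1 * 0.09290304 = 0.10219334 m^2. 1 foot = 0.3048 m, so 1.104 foot = 1.104 * 0.3048 = 0.3364992 m. Combine: 0.10219334 m^2 * 0.3364992 m = 0.034387979 m^3. 1 fluid_ounce_imp = 2.8413063e-05 m^3, so 0.034387979 m^3 = 0.034387979 / 2.8413063e-05 = 1210.2876 fluid_ounce_imp ≈ 1210 fluid_ounce_imp (4 s.f.).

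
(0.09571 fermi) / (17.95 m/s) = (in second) 1 fermi = 1e-15 m, so 0.09571 fermi = 0.09571 * 1e-15 = 9.571e-17 m. 17.95 m/s is already in m/s. Combine: 9.571e-17 m / 17.95 m/s = 5.3320334e-18 s. 5.3320334e-18 s = 5.3320334e-18 second ≈ 5.332e-18 second (4 s.f.). Final answer: 5.332e-18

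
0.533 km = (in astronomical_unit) 3.563e-09. Check: 1 km = 1000 m, so 0.533 km = 0.533 * 1000 = 533 m. 1 astronomical_unit = 1.4959787e+11 m, so 533 m = 533 / 1.4959787e+11 = 3.5628849e-09 astronomical_unit ≈ 3.563e-09 astronomical_unit (4 s.f.).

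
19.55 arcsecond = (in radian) 9.478e-05. Check: 1 arcsecond = 4.8481368e-06 rad, so 19.55 arcsecond = 19.55 * 4.8481368e-06 = 9.4781075e-05 rad. 9.4781075e-05 rad = 9.4781075e-05 radian ≈ 9.478e-05 radian (4 s.f.).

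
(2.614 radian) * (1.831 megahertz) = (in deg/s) 2.614 radian = 2.614 rad. 1 megahertz = 1000000 Hz, so 1.831 megahertz = 1.831 * 1000000 = 1831000 Hz. Combine: 2.614 rad * 1831000 Hz = 4786234 rad/s. 1 deg/s = 0.017453293 rad/s, so 4786234 rad/s = 4786234 / 0.017453293 = 2.7423101e+08 deg/s ≈ 2.742e+08 deg/s (4 s.f.). Final answer: 2.742e+08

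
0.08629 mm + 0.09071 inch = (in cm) 1 mm = 0.001 m, so 0.08629 mm = 0.08629 * 0.001 = 8.629e-05 m. 1 inch = 0.0254 m, so 0.09071 inch = 0.09071 * 0.0254 = 0.002304034 m. Sum: 8.629e-05 + 0.002304034 = 0.002390324 m. 1 cm = 0.01 m, so 0.002390324 m = 0.002390324 / 0.01 = 0.2390324 cm ≈ 0.239 cm (4 s.f.). Final answer: 0.239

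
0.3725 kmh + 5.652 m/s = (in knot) 1 kmh = 0.27777778 m/s, so 0.3725 kmh = 0.3725 * 0.27777778 = 0.10347222 m/s. 5.652 m/s is already in m/s. Sum: 0.10347222 + 5.652 = 5.7554722 m/s. 1 knot = 0.51444444 m/s, so 5.7554722 m/s = 5.7554722 / 0.51444444 = 11.187743 knot ≈ 11.19 knot (4 s.f.). Final answer: 11.19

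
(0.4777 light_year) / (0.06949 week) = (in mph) 2.405e+11. Check: 1 light_year = 9.4607305e+15 m, so 0.4777 light_year = 0.4777 * 9.4607305e+15 = 4.5193909e+15 m. 1 week = 604800 s, so 0.06949 week = 0.06949 * 604800 = 42027.552 s. Combine: 4.5193909e+15 m / 42027.552 s = 1.07534e+11 m/s. 1 mph = 0.44704 m/s, so 1.07534e+11 m/s = 1.07534e+11 / 0.44704 = 2.4054672e+11 mph ≈ 2.405e+11 mph (4 s.f.).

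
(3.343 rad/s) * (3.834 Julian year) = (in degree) 3.343 rad/s is already in rad/s. 1 Julian year = 31557600 s, so 3.834 Julian year = 3.834 * 31557600 = 1.2099184e+08 s. Combine: 3.343 rad/s * 1.2099184e+08 s = 4.0447572e+08 rad. 1 degree = 0.017453293 rad, so 4.0447572e+08 rad = 4.0447572e+08 / 0.017453293 = 2.3174751e+10 degree ≈ 2.317e+10 degree (4 s.f.). Final answer: 2.317e+10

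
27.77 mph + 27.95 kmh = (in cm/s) 2018. Check: 1 mph = 0.44704 m/s, so 27.77 mph = 27.77 * 0.44704 = 12.414301 m/s. 1 kmh = 0.27777778 m/s, so 27.95 kmh = 27.95 * 0.27777778 = 7.7638889 m/s. Sum: 12.414301 + 7.7638889 = 20.17819 m/s. 1 cm/s = 0.01 m/s, so 20.17819 m/s = 20.17819 / 0.01 = 2017.819 cm/s ≈ 2018 cm/s (4 s.f.).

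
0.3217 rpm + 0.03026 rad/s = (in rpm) 0.6107. Check: 1 rpm = 0.10471976 rad/s, so 0.3217 rpm = 0.3217 * 0.10471976 = 0.033688345 rad/s. 0.03026 rad/s is already in rad/s. Sum: 0.033688345 + 0.03026 = 0.063948345 rad/s. 1 rpm = 0.10471976 rad/s, so 0.063948345 rad/s = 0.063948345 / 0.10471976 = 0.61066171 rpm ≈ 0.6107 rpm (4 s.f.).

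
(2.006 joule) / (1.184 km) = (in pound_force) 2.006 joule = 2.006 J. 1 km = 1000 m, so 1.184 km = 1.184 * 1000 = 1184 m. Combine: 2.006 J / 1184 m = 0.0016942568 N. 1 pound_force = 4.4482216 N, so 0.0016942568 N = 0.0016942568 / 4.4482216 = 0.00038088407 pound_force ≈ 0.0003809 pound_force (4 s.f.). Final answer: 0.0003809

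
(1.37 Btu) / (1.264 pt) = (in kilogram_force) 3.305e+05. Check: 1 Btu = 1055.0559 J, so 1.37 Btu = 1.37 * 1055.0559 = 1445.4265 J. 1 pt = 0.00035277778 m, so 1.264 pt = 1.264 * 0.00035277778 = 0.00044591111 m. Combine: 1445.4265 J / 0.00044591111 m = 3241512.7 N. 1 kilogram_force = 9.80665 N, so 3241512.7 N = 3241512.7 / 9.80665 = 330542.3 kilogram_force ≈ 3.305e+05 kilogram_force (4 s.f.).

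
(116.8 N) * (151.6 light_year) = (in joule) 1.675e+20. Check: 116.8 N is already in N. 1 light_year = 9.4607305e+15 m, so 151.6 light_year = 151.6 * 9.4607305e+15 = 1.4342467e+18 m. Combine: 116.8 N * 1.4342467e+18 m = 1.6752002e+20 J. 1.6752002e+20 J = 1.6752002e+20 joule ≈ 1.675e+20 joule (4 s.f.).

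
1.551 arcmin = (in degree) 0.02585. Check: 1 arcmin = 0.00029088821 rad, so 1.551 arcmin = 1.551 * 0.00029088821 = 0.00045116761 rad. 1 degree = 0.017453293 rad, so 0.00045116761 rad = 0.00045116761 / 0.017453293 = 0.02585 degree.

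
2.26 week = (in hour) 1 week = 604800 s, so 2.26 week = 2.26 * 604800 = 1366848 s. 1 hour = 3600 s, so 1366848 s = 1366848 / 3600 = 379.68 hour ≈ 379.7 hour (4 s.f.). Final answer: 379.7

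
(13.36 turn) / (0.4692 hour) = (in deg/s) 1 turn = 6.2831853 rad, so 13.36 turn = 13.36 * 6.2831853 = 83.943356 rad. 1 hour = 3600 s, so 0.4692 hour = 0.4692 * 3600 = 1689.12 s. Combine: 83.943356 rad / 1689.12 s = 0.049696502 rad/s. 1 deg/s = 0.017453293 rad/s, so 0.049696502 rad/s = 0.049696502 / 0.017453293 = 2.8473998 deg/s ≈ 2.847 deg/s (4 s.f.). Final answer: 2.847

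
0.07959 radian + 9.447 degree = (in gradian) 15.56. Check: 0.07959 radian = 0.07959 rad. 1 degree = 0.017453293 rad, so 9.447 degree = 9.447 * 0.017453293 = 0.16488125 rad. Sum: 0.07959 + 0.16488125 = 0.24447125 rad. 1 gradian = 0.015707963 rad, so 0.24447125 rad = 0.24447125 / 0.015707963 = 15.563523 gradian ≈ 15.56 gradian (4 s.f.).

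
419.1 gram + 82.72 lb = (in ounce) 1338. Check: 1 gram = 0.001 kg, so 419.1 gram = 419.1 * 0.001 = 0.4191 kg. 1 lb = 0.45359237 kg, so 82.72 lb = 82.72 * 0.45359237 = 37.521161 kg. Sum: 0.4191 + 37.521161 = 37.940261 kg. 1 ounce = 0.028349523 kg, so 37.940261 kg = 37.940261 / 0.028349523 = 1338.3033 ounce ≈ 1338 ounce (4 s.f.).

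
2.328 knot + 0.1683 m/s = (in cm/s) 136.6. Check: 1 knot = 0.51444444 m/s, so 2.328 knot = 2.328 * 0.51444444 = 1.1976267 m/s. 0.1683 m/s is already in m/s. Sum: 1.1976267 + 0.1683 = 1.3659267 m/s. 1 cm/s = 0.01 m/s, so 1.3659267 m/s = 1.3659267 / 0.01 = 136.59267 cm/s ≈ 136.6 cm/s (4 s.f.).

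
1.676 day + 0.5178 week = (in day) 5.301. Check: 1 day = 86400 s, so 1.676 day = 1.676 * 86400 = 144806.4 s. 1 week = 604800 s, so 0.5178 week = 0.5178 * 604800 = 313165.44 s. Sum: 144806.4 + 313165.44 = 457971.84 s. 1 day = 86400 s, so 457971.84 s = 457971.84 / 86400 = 5.3006 day ≈ 5.301 day (4 s.f.).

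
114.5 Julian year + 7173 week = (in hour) 2.209e+06. Check: 1 Julian year = 31557600 s, so 114.5 Julian year = 114.5 * 31557600 = 3.6133452e+09 s. 1 week = 604800 s, so 7173 week = 7173 * 604800 = 4.3382304e+09 s. Sum: 3.6133452e+09 + 4.3382304e+09 = 7.9515756e+09 s. 1 hour = 3600 s, so 7.9515756e+09 s = 7.9515756e+09 / 3600 = 2208771 hour ≈ 2.209e+06 hour (4 s.f.).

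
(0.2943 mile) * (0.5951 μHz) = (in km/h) 0.001015. Check: 1 mile = 1609.344 m, so 0.2943 mile = 0.2943 * 1609.344 = 473.62994 m. 1 μHz = 1e-06 Hz, so 0.5951 μHz = 0.5951 * 1e-06 = 5.951e-07 Hz. Combine: 473.62994 m * 5.951e-07 Hz = 0.00028185718 m/s. 1 km/h = 0.27777778 m/s, so 0.00028185718 m/s = 0.00028185718 / 0.27777778 = 0.0010146858 km/h ≈ 0.001015 km/h (4 s.f.).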